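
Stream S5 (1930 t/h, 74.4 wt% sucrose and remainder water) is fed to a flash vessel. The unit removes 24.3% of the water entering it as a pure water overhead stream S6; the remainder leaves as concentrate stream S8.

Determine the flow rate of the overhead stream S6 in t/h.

water entering = 1930×0.256 = 494.08 t/h; overhead removed = 0.243×494.08 = 120.06 t/h.

120.1 t/h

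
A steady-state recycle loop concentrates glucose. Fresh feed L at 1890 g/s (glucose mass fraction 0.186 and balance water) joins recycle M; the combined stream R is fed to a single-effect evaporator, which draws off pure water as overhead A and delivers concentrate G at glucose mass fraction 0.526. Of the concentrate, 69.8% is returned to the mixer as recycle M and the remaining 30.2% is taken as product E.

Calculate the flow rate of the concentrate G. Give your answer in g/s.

Overall glucose balance (none leaves overhead): glucose in fresh feed = glucose in product, i.e. 1890×0.186 = (1−0.698)·G·0.526.
G = 351.54/(0.526×0.302) = 2213 g/s.

2213 g/s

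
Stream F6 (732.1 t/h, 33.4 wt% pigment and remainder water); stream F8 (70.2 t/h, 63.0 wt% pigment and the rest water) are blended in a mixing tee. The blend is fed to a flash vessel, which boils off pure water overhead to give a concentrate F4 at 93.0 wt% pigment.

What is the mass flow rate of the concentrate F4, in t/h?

310.5 t/h

pigment entering = 732.1×0.334 + 70.2×0.630 = 288.75 t/h.
All pigment reports to F4, so F4 = 288.75/0.930 = 310.48 t/h.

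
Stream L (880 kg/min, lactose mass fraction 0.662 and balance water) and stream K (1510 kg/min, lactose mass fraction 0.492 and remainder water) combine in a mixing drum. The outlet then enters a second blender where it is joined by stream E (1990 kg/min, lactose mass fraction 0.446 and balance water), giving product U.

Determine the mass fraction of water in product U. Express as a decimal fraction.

0.495

Overall, product flow = 4380 kg/min.
water in = 880×0.338 + 1510×0.508 + 1990×0.554 = 2167 kg/min.
water fraction in U = 0.495.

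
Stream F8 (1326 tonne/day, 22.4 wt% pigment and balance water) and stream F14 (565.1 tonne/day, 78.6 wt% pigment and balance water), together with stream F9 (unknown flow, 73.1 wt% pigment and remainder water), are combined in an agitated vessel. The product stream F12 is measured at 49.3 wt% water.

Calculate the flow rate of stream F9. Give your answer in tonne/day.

Let F9 be the unknown flow. Total out = 1891.1 + F9.
water balance: 1149.9 + 0.269·F9 = 0.493·(1891.1 + F9)
(0.269 − 0.493)·F9 = 0.493×1891.1 − 1149.9 = -217.6
F9 = -217.6 / -0.224 = 971.41 tonne/day

971.4 tonne/day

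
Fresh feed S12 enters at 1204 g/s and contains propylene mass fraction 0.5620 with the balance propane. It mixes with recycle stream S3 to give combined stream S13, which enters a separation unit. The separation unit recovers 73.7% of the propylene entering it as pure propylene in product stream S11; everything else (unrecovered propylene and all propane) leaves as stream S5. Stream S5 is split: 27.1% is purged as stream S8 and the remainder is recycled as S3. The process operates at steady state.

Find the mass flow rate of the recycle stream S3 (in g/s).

1579 g/s

propane enters only via S12 and leaves only via the purge: 1204×0.438 = 0.271×(propane in S5), and the separation unit passes all propane, so propane in S13 = propane in S5 = 1945.9 g/s.
propylene in S13: m_A = 1204×0.562 + (1−0.271)·(1−0.737)·m_A, so m_A = 676.65/0.8083 = 837.15 g/s.
S5 = (1−0.737)×837.15 + 1945.9 = 2166.1 g/s.
Recycle S3 = (1−0.271)×2166.1 = 1579.1 g/s.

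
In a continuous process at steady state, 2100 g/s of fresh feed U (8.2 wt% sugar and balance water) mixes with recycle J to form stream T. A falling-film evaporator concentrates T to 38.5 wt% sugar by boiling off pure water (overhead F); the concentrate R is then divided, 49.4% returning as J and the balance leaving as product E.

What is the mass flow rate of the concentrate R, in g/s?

Overall sugar balance (none leaves overhead): sugar in fresh feed = sugar in product, i.e. 2100×0.082 = (1−0.494)·R·0.385.
R = 172.2/(0.385×0.506) = 883.94 g/s.

883.9 g/s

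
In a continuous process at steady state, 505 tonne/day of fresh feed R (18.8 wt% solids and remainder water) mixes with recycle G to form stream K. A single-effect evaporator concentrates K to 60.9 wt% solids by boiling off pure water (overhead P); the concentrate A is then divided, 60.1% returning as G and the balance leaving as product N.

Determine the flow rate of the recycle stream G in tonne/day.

Overall solids balance (none leaves overhead): solids in fresh feed = solids in product, i.e. 505×0.188 = (1−0.601)·A·0.609.
A = 94.94/(0.609×0.399) = 390.71 tonne/day.
Recycle G = 0.601×390.71 = 234.82 tonne/day.

234.8 tonne/day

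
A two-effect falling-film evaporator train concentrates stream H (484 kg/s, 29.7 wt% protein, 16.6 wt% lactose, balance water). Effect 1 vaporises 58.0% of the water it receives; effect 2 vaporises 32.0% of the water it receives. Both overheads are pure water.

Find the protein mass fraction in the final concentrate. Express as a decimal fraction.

water in feed = 484×0.537 = 259.91 kg/s.
After stage 1: water left = (1−0.580)×259.91 = 109.16; stream total = 333.25 kg/s.
After stage 2: water left = (1−0.320)×109.16 = 74.23; final concentrate = 298.32 kg/s.
protein fraction = 143.75/298.32 = 0.4819.

0.4819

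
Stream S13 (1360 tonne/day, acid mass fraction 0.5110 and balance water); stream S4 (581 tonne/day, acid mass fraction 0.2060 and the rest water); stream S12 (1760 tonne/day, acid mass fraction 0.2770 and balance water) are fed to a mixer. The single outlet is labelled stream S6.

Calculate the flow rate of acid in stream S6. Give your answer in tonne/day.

1302 tonne/day

acid out = acid in = 1360×0.511 + 581×0.206 + 1760×0.277 = 1302.2 tonne/day.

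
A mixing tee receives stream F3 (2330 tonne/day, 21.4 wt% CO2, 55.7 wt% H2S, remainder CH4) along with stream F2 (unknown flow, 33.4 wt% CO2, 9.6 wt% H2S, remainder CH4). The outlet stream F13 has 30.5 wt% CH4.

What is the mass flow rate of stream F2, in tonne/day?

Let F2 be the unknown flow. Total out = 2330 + F2.
CH4 balance: 533.57 + 0.570·F2 = 0.305·(2330 + F2)
(0.570 − 0.305)·F2 = 0.305×2330 − 533.57 = 177.08
F2 = 177.08 / 0.265 = 668.23 tonne/day

668.2 tonne/day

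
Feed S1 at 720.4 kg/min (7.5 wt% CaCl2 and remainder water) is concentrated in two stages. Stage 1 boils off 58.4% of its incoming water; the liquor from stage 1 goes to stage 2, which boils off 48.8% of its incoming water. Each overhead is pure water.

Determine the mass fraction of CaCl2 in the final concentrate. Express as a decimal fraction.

0.2757

water in feed = 720.4×0.925 = 666.37 kg/min.
After stage 1: water left = (1−0.584)×666.37 = 277.21; stream total = 331.24 kg/min.
After stage 2: water left = (1−0.488)×277.21 = 141.93; final concentrate = 195.96 kg/min.
CaCl2 fraction = 54.03/195.96 = 0.2757.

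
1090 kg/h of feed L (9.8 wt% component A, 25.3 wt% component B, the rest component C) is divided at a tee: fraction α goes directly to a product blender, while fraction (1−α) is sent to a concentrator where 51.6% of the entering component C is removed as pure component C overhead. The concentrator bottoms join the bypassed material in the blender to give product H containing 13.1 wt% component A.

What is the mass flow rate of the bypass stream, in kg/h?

All 1090×0.098 = 106.82 kg/h of component A reaches H, so H = 106.82/0.131 = 815.42 kg/h and vapour = 274.58 kg/h.
The evaporator receives (1−α)·1090 of feed at 0.649 component C and removes 0.516 of that component C:
0.516×0.649×(1−α)×1090 = 274.58
(1−α) = 274.58/365.02 = 0.7522;  α = 0.2478.
Bypass flow = 0.2478×1090 = 270.07 kg/h.

270.1 kg/h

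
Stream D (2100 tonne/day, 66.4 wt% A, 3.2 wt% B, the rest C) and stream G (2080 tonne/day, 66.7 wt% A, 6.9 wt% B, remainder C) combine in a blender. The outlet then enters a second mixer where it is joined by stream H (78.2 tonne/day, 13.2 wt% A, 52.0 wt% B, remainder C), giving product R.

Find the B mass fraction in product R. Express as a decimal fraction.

0.0590

Overall, product flow = 4258.2 tonne/day.
B in = 2100×0.032 + 2080×0.069 + 78.2×0.520 = 251.38 tonne/day.
B fraction in R = 0.0590.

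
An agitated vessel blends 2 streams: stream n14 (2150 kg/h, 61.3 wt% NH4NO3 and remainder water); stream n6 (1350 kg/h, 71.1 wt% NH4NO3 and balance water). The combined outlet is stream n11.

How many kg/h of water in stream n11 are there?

1222 kg/h

water out = water in = 2150×0.387 + 1350×0.289 = 1222.2 kg/h.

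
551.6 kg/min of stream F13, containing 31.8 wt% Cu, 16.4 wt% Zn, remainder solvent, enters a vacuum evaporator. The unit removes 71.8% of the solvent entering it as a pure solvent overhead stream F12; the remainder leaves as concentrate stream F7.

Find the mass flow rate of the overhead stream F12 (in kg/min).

solvent entering = 551.6×0.518 = 285.73 kg/min; overhead removed = 0.718×285.73 = 205.15 kg/min.

205.2 kg/min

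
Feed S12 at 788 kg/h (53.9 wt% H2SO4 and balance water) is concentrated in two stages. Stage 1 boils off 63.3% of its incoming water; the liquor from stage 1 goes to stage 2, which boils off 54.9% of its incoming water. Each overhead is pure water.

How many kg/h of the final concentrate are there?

484.9 kg/h

water in feed = 788×0.461 = 363.27 kg/h.
After stage 1: water left = (1−0.633)×363.27 = 133.32; stream total = 558.05 kg/h.
After stage 2: water left = (1−0.549)×133.32 = 60.127; final concentrate = 484.86 kg/h.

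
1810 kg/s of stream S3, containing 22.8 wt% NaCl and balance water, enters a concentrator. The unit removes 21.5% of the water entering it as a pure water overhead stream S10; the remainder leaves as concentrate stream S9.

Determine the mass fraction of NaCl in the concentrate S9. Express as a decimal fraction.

0.273

NaCl is not removed: 1810×0.228 = 412.68 kg/s of NaCl enters S9.
water entering = 1810×0.772 = 1397.3 kg/s; overhead removed = 0.215×1397.3 = 300.42 kg/s.
Concentrate = 1810 − 300.42 = 1509.6 kg/s.
Mass fraction = 412.68/1509.6 = 0.273.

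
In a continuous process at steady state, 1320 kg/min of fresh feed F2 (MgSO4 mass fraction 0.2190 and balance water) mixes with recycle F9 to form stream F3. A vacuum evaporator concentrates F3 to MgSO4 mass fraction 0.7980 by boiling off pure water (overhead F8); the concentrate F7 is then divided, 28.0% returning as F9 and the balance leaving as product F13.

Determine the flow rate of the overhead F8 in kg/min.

957.7 kg/min

Overall MgSO4 balance (none leaves overhead): MgSO4 in fresh feed = MgSO4 in product, i.e. 1320×0.219 = (1−0.280)·F7·0.798.
F7 = 289.08/(0.798×0.720) = 503.13 kg/min.
Recycle F9 = 0.280×503.13 = 140.88 kg/min.
Combined feed F3 = 1320 + 140.88 = 1460.9 kg/min.
Overhead F8 = F3 − F7 = 1460.9 − 503.13 = 957.74 kg/min.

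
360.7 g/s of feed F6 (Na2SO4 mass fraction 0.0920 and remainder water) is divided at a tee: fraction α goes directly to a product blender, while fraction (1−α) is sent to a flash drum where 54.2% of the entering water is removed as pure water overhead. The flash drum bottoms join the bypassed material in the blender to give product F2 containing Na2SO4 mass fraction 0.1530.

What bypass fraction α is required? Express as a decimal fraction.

0.190

All 360.7×0.092 = 33.184 g/s of Na2SO4 reaches F2, so F2 = 33.184/0.153 = 216.89 g/s and vapour = 143.81 g/s.
The evaporator receives (1−α)·360.7 of feed at 0.908 water and removes 0.542 of that water:
0.542×0.908×(1−α)×360.7 = 143.81
(1−α) = 143.81/177.51 = 0.8101;  α = 0.1899.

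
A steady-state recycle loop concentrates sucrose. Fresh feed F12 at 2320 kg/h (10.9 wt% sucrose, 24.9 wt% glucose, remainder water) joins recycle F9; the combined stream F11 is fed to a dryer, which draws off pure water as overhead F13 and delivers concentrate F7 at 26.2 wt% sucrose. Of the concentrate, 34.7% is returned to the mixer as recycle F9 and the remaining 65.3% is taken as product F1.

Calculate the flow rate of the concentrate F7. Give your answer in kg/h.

Overall sucrose balance (none leaves overhead): sucrose in fresh feed = sucrose in product, i.e. 2320×0.109 = (1−0.347)·F7·0.262.
F7 = 252.88/(0.262×0.653) = 1478.1 kg/h.

1478 kg/h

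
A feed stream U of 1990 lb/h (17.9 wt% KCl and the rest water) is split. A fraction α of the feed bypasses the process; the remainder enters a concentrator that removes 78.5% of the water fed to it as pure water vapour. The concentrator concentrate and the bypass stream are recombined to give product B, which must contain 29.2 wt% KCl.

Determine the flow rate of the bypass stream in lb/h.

795.1 lb/h

All 1990×0.179 = 356.21 lb/h of KCl reaches B, so B = 356.21/0.292 = 1219.9 lb/h and vapour = 770.1 lb/h.
The evaporator receives (1−α)·1990 of feed at 0.821 water and removes 0.785 of that water:
0.785×0.821×(1−α)×1990 = 770.1
(1−α) = 770.1/1282.5 = 0.6005;  α = 0.3995.
Bypass flow = 0.3995×1990 = 795.09 lb/h.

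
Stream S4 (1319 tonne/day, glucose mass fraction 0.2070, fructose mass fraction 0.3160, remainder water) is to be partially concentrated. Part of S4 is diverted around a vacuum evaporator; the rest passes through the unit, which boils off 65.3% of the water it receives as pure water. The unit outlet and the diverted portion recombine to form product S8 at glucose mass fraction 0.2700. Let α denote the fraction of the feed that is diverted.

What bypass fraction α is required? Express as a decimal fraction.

All 1319×0.207 = 273.03 tonne/day of glucose reaches S8, so S8 = 273.03/0.270 = 1011.2 tonne/day and vapour = 307.77 tonne/day.
The evaporator receives (1−α)·1319 of feed at 0.477 water and removes 0.653 of that water:
0.653×0.477×(1−α)×1319 = 307.77
(1−α) = 307.77/410.84 = 0.7491;  α = 0.2509.

0.251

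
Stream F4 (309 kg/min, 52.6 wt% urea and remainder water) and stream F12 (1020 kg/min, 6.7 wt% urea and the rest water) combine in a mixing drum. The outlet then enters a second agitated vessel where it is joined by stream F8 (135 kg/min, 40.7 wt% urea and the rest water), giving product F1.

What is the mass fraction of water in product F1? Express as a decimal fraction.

0.805

Overall, product flow = 1464 kg/min.
water in = 309×0.474 + 1020×0.933 + 135×0.593 = 1178.2 kg/min.
water fraction in F1 = 0.805.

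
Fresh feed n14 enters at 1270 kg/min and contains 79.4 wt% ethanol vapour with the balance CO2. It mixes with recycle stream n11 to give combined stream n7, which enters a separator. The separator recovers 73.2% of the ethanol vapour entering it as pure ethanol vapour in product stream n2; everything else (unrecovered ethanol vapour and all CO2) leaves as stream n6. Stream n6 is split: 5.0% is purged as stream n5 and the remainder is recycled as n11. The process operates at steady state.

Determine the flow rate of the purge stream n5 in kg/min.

CO2 enters only via n14 and leaves only via the purge: 1270×0.206 = 0.050×(CO2 in n6), and the separator passes all CO2, so CO2 in n7 = CO2 in n6 = 5232.4 kg/min.
ethanol vapour in n7: m_A = 1270×0.794 + (1−0.050)·(1−0.732)·m_A, so m_A = 1008.4/0.7454 = 1352.8 kg/min.
n6 = (1−0.732)×1352.8 + 5232.4 = 5595 kg/min.
Purge n5 = 0.050×5595 = 279.75 kg/min.

279.7 kg/min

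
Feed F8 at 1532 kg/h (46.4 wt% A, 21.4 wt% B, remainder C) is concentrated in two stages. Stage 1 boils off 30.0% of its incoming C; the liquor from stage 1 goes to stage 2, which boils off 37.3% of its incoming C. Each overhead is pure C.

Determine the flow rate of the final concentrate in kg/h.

C in feed = 1532×0.322 = 493.3 kg/h.
After stage 1: C left = (1−0.300)×493.3 = 345.31; stream total = 1384 kg/h.
After stage 2: C left = (1−0.373)×345.31 = 216.51; final concentrate = 1255.2 kg/h.

1255 kg/h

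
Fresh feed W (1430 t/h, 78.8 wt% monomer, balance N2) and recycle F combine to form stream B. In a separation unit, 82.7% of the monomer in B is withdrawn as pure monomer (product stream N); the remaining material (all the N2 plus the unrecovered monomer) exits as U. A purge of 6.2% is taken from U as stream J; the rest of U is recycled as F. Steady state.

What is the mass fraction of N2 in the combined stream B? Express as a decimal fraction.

N2 enters only via W and leaves only via the purge: 1430×0.212 = 0.062×(N2 in U), and the separation unit passes all N2, so N2 in B = N2 in U = 4889.7 t/h.
monomer in B: m_A = 1430×0.788 + (1−0.062)·(1−0.827)·m_A, so m_A = 1126.8/0.8377 = 1345.1 t/h.
B = 1345.1 + 4889.7 = 6234.8 t/h.
N2 fraction in B = 4889.7/6234.8 = 0.784.

0.784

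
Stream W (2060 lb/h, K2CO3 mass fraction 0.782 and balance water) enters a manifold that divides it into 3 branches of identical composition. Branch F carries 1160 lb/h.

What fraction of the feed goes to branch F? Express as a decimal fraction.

0.563

Fraction to F = 1160/2060 = 0.5631.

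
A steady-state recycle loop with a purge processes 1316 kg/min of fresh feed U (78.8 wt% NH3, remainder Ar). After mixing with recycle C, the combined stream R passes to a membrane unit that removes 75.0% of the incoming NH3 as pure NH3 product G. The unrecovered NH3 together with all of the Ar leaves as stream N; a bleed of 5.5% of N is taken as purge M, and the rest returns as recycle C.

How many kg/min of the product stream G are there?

NH3 in R: m_A = 1316×0.788 + (1−0.055)·(1−0.750)·m_A, so m_A = 1037/0.7638 = 1357.8 kg/min.
Product G = 0.750×1357.8 = 1018.3 kg/min.

1018 kg/min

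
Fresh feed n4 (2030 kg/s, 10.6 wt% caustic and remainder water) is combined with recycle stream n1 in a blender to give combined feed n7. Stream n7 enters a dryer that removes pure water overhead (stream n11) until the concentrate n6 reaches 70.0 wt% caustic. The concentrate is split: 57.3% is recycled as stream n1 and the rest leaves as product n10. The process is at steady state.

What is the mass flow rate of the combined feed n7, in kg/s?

Overall caustic balance (none leaves overhead): caustic in fresh feed = caustic in product, i.e. 2030×0.106 = (1−0.573)·n6·0.700.
n6 = 215.18/(0.700×0.427) = 719.91 kg/s.
Recycle n1 = 0.573×719.91 = 412.51 kg/s.
Combined feed n7 = 2030 + 412.51 = 2442.5 kg/s.

2443 kg/s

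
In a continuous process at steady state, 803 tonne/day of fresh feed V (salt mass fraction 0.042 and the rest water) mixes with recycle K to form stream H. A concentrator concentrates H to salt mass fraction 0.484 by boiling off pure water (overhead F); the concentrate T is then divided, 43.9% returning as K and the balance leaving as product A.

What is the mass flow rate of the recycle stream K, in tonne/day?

54.53 tonne/day

Overall salt balance (none leaves overhead): salt in fresh feed = salt in product, i.e. 803×0.042 = (1−0.439)·T·0.484.
T = 33.726/(0.484×0.561) = 124.21 tonne/day.
Recycle K = 0.439×124.21 = 54.528 tonne/day.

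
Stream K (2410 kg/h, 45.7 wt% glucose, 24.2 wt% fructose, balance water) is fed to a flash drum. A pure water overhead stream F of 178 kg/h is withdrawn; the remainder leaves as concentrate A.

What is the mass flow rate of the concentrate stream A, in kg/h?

Concentrate = 2410 − 178 = 2232 kg/h.

2232 kg/h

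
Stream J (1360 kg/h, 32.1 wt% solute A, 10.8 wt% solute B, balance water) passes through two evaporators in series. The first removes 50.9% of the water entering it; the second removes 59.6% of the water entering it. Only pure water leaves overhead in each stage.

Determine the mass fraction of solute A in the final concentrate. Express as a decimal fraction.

0.5920

water in feed = 1360×0.571 = 776.56 kg/h.
After stage 1: water left = (1−0.509)×776.56 = 381.29; stream total = 964.73 kg/h.
After stage 2: water left = (1−0.596)×381.29 = 154.04; final concentrate = 737.48 kg/h.
solute A fraction = 436.56/737.48 = 0.5920.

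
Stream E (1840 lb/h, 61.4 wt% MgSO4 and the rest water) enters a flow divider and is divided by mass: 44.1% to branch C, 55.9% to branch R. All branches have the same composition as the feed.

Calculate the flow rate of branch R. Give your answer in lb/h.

1029 lb/h

Branch R flow = 0.559×1840 = 1028.6 lb/h.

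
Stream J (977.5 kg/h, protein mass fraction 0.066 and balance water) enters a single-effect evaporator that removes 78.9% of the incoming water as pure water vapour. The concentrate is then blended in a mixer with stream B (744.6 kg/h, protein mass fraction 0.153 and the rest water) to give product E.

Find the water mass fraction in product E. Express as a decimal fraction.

Vapour removed = 0.789×0.934×977.5 = 720.35 kg/h; concentrate = 257.15 kg/h.
water reaching the mixer = 192.64 (from concentrate) + 744.6×0.847 = 823.32 kg/h.
Product flow = 257.15 + 744.6 = 1001.8 kg/h; water fraction = 0.822.

0.822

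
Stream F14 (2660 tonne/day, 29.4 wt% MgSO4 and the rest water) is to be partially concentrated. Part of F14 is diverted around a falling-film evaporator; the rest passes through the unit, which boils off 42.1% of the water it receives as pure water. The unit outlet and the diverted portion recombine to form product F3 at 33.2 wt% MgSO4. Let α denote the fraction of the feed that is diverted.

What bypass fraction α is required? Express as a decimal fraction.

All 2660×0.294 = 782.04 tonne/day of MgSO4 reaches F3, so F3 = 782.04/0.332 = 2355.5 tonne/day and vapour = 304.46 tonne/day.
The evaporator receives (1−α)·2660 of feed at 0.706 water and removes 0.421 of that water:
0.421×0.706×(1−α)×2660 = 304.46
(1−α) = 304.46/790.62 = 0.3851;  α = 0.6149.

0.615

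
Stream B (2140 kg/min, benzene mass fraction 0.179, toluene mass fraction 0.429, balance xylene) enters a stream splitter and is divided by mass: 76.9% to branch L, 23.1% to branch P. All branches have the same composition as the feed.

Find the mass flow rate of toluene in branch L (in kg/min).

706 kg/min

Branch L total = 0.769×2140 = 1645.7 kg/min.
toluene in L = 0.429×1645.7 = 705.99 kg/min.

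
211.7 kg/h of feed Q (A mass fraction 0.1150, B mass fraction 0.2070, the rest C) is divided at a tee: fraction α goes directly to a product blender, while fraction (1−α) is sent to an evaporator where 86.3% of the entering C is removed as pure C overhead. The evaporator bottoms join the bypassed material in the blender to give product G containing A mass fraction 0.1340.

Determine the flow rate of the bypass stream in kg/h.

All 211.7×0.115 = 24.346 kg/h of A reaches G, so G = 24.346/0.134 = 181.68 kg/h and vapour = 30.017 kg/h.
The evaporator receives (1−α)·211.7 of feed at 0.678 C and removes 0.863 of that C:
0.863×0.678×(1−α)×211.7 = 30.017
(1−α) = 30.017/123.87 = 0.2423;  α = 0.7577.
Bypass flow = 0.7577×211.7 = 160.4 kg/h.

160.4 kg/h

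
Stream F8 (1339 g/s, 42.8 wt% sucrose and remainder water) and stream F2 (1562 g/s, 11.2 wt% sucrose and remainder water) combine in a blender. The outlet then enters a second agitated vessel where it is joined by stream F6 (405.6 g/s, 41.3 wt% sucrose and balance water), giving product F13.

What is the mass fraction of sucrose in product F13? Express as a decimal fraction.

Overall, product flow = 3306.6 g/s.
sucrose in = 1339×0.428 + 1562×0.112 + 405.6×0.413 = 915.55 g/s.
sucrose fraction in F13 = 0.277.

0.277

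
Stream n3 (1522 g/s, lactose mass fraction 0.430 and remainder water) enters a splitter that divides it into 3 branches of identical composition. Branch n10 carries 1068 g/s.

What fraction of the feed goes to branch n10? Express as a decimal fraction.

Fraction to n10 = 1068/1522 = 0.7017.

0.702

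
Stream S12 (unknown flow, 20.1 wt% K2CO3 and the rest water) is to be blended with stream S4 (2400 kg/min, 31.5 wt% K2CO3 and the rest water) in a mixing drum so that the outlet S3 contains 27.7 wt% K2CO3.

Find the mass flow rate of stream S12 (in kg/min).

Let S12 be the unknown flow. Total out = 2400 + S12.
K2CO3 balance: 756 + 0.201·S12 = 0.277·(2400 + S12)
(0.201 − 0.277)·S12 = 0.277×2400 − 756 = -91.2
S12 = -91.2 / -0.076 = 1200 kg/min

1200 kg/min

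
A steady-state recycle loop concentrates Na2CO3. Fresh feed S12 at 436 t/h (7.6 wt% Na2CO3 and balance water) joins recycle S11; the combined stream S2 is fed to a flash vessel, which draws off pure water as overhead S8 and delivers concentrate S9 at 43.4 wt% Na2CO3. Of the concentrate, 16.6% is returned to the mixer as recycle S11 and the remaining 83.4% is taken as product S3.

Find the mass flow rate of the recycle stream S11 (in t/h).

Overall Na2CO3 balance (none leaves overhead): Na2CO3 in fresh feed = Na2CO3 in product, i.e. 436×0.076 = (1−0.166)·S9·0.434.
S9 = 33.136/(0.434×0.834) = 91.547 t/h.
Recycle S11 = 0.166×91.547 = 15.197 t/h.

15.2 t/h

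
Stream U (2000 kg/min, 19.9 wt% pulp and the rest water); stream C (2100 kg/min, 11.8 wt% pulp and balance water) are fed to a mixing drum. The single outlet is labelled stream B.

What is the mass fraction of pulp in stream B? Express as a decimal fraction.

0.158

Total flow out = 2000 + 2100 = 4100 kg/min.
pulp in = 2000×0.199 + 2100×0.118 = 645.8 kg/min.
pulp mass fraction in B = 645.8/4100 = 0.158.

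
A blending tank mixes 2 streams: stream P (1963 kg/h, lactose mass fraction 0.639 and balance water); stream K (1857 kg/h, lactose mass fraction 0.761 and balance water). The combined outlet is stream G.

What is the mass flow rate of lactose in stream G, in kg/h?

lactose out = lactose in = 1963×0.639 + 1857×0.761 = 2667.5 kg/h.

2668 kg/h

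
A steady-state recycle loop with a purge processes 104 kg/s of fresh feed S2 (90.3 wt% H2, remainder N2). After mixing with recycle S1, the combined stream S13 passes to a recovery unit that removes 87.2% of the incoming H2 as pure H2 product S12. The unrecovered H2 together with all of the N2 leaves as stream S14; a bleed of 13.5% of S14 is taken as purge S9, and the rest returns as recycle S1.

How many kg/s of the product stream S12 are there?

H2 in S13: m_A = 104×0.903 + (1−0.135)·(1−0.872)·m_A, so m_A = 93.912/0.8893 = 105.6 kg/s.
Product S12 = 0.872×105.6 = 92.087 kg/s.

92.09 kg/s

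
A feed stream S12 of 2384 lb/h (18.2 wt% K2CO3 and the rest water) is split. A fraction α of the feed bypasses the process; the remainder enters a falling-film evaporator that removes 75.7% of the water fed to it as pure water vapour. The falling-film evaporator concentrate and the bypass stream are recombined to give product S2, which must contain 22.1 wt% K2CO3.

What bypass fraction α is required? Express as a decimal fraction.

0.715

All 2384×0.182 = 433.89 lb/h of K2CO3 reaches S2, so S2 = 433.89/0.221 = 1963.3 lb/h and vapour = 420.71 lb/h.
The evaporator receives (1−α)·2384 of feed at 0.818 water and removes 0.757 of that water:
0.757×0.818×(1−α)×2384 = 420.71
(1−α) = 420.71/1476.2 = 0.2850;  α = 0.7150.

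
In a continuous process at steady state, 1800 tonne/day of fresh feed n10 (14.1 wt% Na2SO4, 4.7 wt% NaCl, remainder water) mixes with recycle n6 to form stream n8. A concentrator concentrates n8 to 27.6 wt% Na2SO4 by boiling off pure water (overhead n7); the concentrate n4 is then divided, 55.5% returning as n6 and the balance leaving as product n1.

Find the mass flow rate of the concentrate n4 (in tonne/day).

2066 tonne/day

Overall Na2SO4 balance (none leaves overhead): Na2SO4 in fresh feed = Na2SO4 in product, i.e. 1800×0.141 = (1−0.555)·n4·0.276.
n4 = 253.8/(0.276×0.445) = 2066.4 tonne/day.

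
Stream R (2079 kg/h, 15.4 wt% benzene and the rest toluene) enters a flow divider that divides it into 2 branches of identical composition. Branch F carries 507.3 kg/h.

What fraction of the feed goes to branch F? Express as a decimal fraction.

0.244

Fraction to F = 507.3/2079 = 0.2440.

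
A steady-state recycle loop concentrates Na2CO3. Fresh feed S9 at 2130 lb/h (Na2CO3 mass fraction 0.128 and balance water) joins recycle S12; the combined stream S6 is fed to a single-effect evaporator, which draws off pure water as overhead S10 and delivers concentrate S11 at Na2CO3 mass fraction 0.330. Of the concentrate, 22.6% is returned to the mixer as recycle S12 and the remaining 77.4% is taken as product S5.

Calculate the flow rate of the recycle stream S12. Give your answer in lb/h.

241.2 lb/h

Overall Na2CO3 balance (none leaves overhead): Na2CO3 in fresh feed = Na2CO3 in product, i.e. 2130×0.128 = (1−0.226)·S11·0.330.
S11 = 272.64/(0.330×0.774) = 1067.4 lb/h.
Recycle S12 = 0.226×1067.4 = 241.24 lb/h.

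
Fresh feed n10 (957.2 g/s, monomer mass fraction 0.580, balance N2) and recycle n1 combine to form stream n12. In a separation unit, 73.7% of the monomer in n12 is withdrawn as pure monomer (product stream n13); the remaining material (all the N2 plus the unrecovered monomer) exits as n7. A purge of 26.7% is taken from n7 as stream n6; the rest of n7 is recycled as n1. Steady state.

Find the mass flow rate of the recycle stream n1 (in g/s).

1236 g/s

N2 enters only via n10 and leaves only via the purge: 957.2×0.420 = 0.267×(N2 in n7), and the separation unit passes all N2, so N2 in n12 = N2 in n7 = 1505.7 g/s.
monomer in n12: m_A = 957.2×0.580 + (1−0.267)·(1−0.737)·m_A, so m_A = 555.18/0.8072 = 687.76 g/s.
n7 = (1−0.737)×687.76 + 1505.7 = 1686.6 g/s.
Recycle n1 = (1−0.267)×1686.6 = 1236.3 g/s.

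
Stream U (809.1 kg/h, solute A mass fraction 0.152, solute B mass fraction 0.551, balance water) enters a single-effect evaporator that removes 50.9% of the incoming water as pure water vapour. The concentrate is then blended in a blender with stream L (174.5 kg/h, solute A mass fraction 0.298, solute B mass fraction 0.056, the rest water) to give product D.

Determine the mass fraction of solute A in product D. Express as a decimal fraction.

Vapour removed = 0.509×0.297×809.1 = 122.31 kg/h; concentrate = 686.79 kg/h.
solute A reaching the mixer = 122.98 (from concentrate) + 174.5×0.298 = 174.98 kg/h.
Product flow = 686.79 + 174.5 = 861.29 kg/h; solute A fraction = 0.203.

0.203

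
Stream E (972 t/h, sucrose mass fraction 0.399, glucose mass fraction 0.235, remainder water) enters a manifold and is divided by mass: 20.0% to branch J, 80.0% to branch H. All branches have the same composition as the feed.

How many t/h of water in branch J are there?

71.15 t/h

Branch J total = 0.200×972 = 194.4 t/h.
water in J = 0.366×194.4 = 71.15 t/h.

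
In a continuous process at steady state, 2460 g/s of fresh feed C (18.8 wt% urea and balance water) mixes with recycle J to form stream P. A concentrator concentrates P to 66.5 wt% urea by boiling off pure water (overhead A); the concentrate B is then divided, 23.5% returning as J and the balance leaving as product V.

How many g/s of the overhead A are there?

1765 g/s

Overall urea balance (none leaves overhead): urea in fresh feed = urea in product, i.e. 2460×0.188 = (1−0.235)·B·0.665.
B = 462.48/(0.665×0.765) = 909.1 g/s.
Recycle J = 0.235×909.1 = 213.64 g/s.
Combined feed P = 2460 + 213.64 = 2673.6 g/s.
Overhead A = P − B = 2673.6 − 909.1 = 1764.5 g/s.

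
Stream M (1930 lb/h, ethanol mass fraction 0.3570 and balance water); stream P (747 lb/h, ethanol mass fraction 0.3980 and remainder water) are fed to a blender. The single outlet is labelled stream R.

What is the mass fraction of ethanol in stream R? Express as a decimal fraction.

0.3684

Total flow out = 1930 + 747 = 2677 lb/h.
ethanol in = 1930×0.357 + 747×0.398 = 986.32 lb/h.
ethanol mass fraction in R = 986.32/2677 = 0.3684.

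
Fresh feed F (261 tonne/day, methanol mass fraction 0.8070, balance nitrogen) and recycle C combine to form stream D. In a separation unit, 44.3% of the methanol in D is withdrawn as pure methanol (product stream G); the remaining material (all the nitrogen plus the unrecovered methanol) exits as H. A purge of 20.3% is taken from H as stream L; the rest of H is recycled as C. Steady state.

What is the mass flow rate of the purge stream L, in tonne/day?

nitrogen enters only via F and leaves only via the purge: 261×0.193 = 0.203×(nitrogen in H), and the separation unit passes all nitrogen, so nitrogen in D = nitrogen in H = 248.14 tonne/day.
methanol in D: m_A = 261×0.807 + (1−0.203)·(1−0.443)·m_A, so m_A = 210.63/0.5561 = 378.78 tonne/day.
H = (1−0.443)×378.78 + 248.14 = 459.12 tonne/day.
Purge L = 0.203×459.12 = 93.202 tonne/day.

93.2 tonne/day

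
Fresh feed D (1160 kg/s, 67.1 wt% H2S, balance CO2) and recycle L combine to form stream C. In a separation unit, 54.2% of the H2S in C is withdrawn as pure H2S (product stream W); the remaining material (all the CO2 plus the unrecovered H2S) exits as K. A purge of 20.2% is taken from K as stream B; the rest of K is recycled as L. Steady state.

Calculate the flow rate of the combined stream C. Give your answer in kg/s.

CO2 enters only via D and leaves only via the purge: 1160×0.329 = 0.202×(CO2 in K), and the separation unit passes all CO2, so CO2 in C = CO2 in K = 1889.3 kg/s.
H2S in C: m_A = 1160×0.671 + (1−0.202)·(1−0.542)·m_A, so m_A = 778.36/0.6345 = 1226.7 kg/s.
C = 1226.7 + 1889.3 = 3116 kg/s.

3116 kg/s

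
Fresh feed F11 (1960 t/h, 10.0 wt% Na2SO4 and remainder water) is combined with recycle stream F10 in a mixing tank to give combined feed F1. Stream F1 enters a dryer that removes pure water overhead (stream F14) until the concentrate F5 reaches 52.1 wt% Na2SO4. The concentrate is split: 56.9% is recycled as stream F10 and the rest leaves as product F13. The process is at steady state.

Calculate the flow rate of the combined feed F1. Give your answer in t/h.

2457 t/h

Overall Na2SO4 balance (none leaves overhead): Na2SO4 in fresh feed = Na2SO4 in product, i.e. 1960×0.100 = (1−0.569)·F5·0.521.
F5 = 196/(0.521×0.431) = 872.85 t/h.
Recycle F10 = 0.569×872.85 = 496.65 t/h.
Combined feed F1 = 1960 + 496.65 = 2456.7 t/h.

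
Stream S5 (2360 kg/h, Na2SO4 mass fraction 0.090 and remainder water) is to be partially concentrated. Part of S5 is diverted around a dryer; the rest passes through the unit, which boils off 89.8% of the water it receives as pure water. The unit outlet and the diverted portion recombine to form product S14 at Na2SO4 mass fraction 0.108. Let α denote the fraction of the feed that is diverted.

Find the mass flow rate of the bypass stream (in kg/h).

1879 kg/h

All 2360×0.090 = 212.4 kg/h of Na2SO4 reaches S14, so S14 = 212.4/0.108 = 1966.7 kg/h and vapour = 393.33 kg/h.
The evaporator receives (1−α)·2360 of feed at 0.910 water and removes 0.898 of that water:
0.898×0.910×(1−α)×2360 = 393.33
(1−α) = 393.33/1928.5 = 0.2040;  α = 0.7960.
Bypass flow = 0.7960×2360 = 1878.7 kg/h.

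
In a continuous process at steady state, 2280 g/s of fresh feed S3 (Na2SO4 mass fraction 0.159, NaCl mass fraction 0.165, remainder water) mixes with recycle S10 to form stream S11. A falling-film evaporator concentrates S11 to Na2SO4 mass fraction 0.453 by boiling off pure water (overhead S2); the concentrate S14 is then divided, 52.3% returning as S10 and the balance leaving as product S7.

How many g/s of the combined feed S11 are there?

Overall Na2SO4 balance (none leaves overhead): Na2SO4 in fresh feed = Na2SO4 in product, i.e. 2280×0.159 = (1−0.523)·S14·0.453.
S14 = 362.52/(0.453×0.477) = 1677.7 g/s.
Recycle S10 = 0.523×1677.7 = 877.44 g/s.
Combined feed S11 = 2280 + 877.44 = 3157.4 g/s.

3157 g/s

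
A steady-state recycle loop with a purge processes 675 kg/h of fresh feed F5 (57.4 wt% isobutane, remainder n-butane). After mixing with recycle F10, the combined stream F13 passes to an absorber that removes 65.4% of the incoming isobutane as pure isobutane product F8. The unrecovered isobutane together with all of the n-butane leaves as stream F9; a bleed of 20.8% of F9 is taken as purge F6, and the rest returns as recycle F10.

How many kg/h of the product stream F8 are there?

349 kg/h

isobutane in F13: m_A = 675×0.574 + (1−0.208)·(1−0.654)·m_A, so m_A = 387.45/0.7260 = 533.7 kg/h.
Product F8 = 0.654×533.7 = 349.04 kg/h.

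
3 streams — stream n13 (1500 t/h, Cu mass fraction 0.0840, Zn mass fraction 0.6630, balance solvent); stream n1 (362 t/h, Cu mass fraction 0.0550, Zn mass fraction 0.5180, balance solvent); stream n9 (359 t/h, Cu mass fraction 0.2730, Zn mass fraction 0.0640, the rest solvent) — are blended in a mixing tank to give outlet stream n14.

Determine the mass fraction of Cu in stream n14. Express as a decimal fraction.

Total flow out = 1500 + 362 + 359 = 2221 t/h.
Cu in = 1500×0.084 + 362×0.055 + 359×0.273 = 243.92 t/h.
Cu mass fraction in n14 = 243.92/2221 = 0.1098.

0.1098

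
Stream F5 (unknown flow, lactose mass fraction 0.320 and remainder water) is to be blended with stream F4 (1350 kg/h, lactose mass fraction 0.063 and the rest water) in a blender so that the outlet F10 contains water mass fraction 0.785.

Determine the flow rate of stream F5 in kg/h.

Let F5 be the unknown flow. Total out = 1350 + F5.
water balance: 1265 + 0.680·F5 = 0.785·(1350 + F5)
(0.680 − 0.785)·F5 = 0.785×1350 − 1265 = -205.2
F5 = -205.2 / -0.105 = 1954.3 kg/h

1954 kg/h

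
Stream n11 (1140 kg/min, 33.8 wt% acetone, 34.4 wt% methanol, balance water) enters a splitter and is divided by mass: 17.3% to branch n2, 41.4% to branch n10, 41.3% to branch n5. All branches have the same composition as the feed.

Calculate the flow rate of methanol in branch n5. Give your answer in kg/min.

Branch n5 total = 0.413×1140 = 470.82 kg/min.
methanol in n5 = 0.344×470.82 = 161.96 kg/min.

162 kg/min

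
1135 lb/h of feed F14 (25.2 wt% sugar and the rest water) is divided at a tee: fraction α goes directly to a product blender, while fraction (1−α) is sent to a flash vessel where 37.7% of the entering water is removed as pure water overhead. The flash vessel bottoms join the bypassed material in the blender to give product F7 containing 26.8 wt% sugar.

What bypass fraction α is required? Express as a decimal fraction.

All 1135×0.252 = 286.02 lb/h of sugar reaches F7, so F7 = 286.02/0.268 = 1067.2 lb/h and vapour = 67.761 lb/h.
The evaporator receives (1−α)·1135 of feed at 0.748 water and removes 0.377 of that water:
0.377×0.748×(1−α)×1135 = 67.761
(1−α) = 67.761/320.07 = 0.2117;  α = 0.7883.

0.788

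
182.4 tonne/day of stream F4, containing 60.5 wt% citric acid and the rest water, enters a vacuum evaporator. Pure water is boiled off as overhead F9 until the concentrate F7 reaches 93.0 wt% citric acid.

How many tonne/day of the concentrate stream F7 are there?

citric acid is conserved: 182.4×0.605 = 110.35 tonne/day all reports to the concentrate.
Concentrate = 110.35/(target fraction) = 118.66 tonne/day.

118.7 tonne/day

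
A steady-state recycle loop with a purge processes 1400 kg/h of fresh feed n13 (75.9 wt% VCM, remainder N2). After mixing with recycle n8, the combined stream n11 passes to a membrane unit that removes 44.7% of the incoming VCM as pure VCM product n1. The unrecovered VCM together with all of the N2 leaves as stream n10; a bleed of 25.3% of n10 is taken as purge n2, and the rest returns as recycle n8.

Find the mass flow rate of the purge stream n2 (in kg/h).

590.7 kg/h

N2 enters only via n13 and leaves only via the purge: 1400×0.241 = 0.253×(N2 in n10), and the membrane unit passes all N2, so N2 in n11 = N2 in n10 = 1333.6 kg/h.
VCM in n11: m_A = 1400×0.759 + (1−0.253)·(1−0.447)·m_A, so m_A = 1062.6/0.5869 = 1810.5 kg/h.
n10 = (1−0.447)×1810.5 + 1333.6 = 2334.8 kg/h.
Purge n2 = 0.253×2334.8 = 590.71 kg/h.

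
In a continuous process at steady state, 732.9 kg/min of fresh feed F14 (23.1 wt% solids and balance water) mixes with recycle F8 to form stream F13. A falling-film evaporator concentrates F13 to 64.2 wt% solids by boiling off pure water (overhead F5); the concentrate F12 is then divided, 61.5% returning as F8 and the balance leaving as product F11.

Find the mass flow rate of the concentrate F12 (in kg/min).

685 kg/min

Overall solids balance (none leaves overhead): solids in fresh feed = solids in product, i.e. 732.9×0.231 = (1−0.615)·F12·0.642.
F12 = 169.3/(0.642×0.385) = 684.95 kg/min.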